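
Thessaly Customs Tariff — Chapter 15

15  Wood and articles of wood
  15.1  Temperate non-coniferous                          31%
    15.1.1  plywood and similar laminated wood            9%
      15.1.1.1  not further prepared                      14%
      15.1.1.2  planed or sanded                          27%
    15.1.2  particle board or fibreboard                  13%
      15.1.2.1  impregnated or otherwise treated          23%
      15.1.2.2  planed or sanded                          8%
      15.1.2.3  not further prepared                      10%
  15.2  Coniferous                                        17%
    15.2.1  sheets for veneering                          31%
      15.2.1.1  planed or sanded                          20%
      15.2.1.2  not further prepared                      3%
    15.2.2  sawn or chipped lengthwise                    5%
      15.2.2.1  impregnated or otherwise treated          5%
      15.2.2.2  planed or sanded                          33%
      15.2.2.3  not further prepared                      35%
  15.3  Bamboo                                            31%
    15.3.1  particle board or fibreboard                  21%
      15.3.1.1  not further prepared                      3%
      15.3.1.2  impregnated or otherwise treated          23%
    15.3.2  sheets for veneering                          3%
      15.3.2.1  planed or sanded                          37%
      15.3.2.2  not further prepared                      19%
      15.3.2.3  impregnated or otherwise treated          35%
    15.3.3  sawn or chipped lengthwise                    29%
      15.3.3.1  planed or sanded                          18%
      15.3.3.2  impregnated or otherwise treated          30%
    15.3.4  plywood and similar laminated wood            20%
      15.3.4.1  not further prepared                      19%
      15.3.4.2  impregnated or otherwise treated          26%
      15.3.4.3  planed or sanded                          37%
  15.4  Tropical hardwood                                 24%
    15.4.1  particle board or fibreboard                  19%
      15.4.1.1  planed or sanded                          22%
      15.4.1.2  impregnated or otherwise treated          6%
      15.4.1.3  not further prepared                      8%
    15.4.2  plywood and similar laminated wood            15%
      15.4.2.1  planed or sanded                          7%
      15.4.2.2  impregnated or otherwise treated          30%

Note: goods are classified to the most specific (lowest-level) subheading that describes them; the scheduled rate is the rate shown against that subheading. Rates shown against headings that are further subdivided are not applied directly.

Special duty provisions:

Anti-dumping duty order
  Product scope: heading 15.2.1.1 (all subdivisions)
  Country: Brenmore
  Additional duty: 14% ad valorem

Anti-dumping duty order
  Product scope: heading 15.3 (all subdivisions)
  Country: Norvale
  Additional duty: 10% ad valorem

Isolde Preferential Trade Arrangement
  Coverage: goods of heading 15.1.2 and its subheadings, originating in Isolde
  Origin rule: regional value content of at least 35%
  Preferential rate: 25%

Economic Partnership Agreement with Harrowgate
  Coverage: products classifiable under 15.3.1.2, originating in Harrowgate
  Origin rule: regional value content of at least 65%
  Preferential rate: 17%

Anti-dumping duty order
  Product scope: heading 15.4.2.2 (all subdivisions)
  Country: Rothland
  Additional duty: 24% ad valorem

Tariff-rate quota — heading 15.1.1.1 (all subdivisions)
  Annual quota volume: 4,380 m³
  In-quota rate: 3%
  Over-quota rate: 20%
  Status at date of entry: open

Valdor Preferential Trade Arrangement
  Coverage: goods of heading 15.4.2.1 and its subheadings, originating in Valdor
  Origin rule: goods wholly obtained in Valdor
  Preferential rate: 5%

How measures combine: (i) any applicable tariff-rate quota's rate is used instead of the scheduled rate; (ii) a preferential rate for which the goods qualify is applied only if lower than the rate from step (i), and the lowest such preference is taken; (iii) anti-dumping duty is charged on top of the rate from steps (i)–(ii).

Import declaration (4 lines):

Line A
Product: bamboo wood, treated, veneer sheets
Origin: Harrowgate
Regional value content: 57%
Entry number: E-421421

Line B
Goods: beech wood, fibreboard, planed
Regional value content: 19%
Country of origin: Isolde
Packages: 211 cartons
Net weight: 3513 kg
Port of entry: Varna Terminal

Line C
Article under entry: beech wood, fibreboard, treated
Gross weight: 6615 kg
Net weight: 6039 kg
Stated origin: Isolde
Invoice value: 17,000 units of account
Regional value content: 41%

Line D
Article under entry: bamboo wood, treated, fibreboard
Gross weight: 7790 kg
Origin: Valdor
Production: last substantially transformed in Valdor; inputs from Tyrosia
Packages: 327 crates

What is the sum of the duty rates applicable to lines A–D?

Line A: bamboo → 15.3; veneer sheets → 15.3.2; treated → 15.3.2.3. Scheduled 35%. Harrowgate agreement on 15.3.1.2: 15.3.2.3 not covered. → 35%.
Line B: beech → 15.1; fibreboard → 15.1.2; planed → 15.1.2.2. Scheduled 8%. Isolde agreement on 15.1.2: RVC < 35%. → 8%.
Line C: beech → 15.1; fibreboard → 15.1.2; treated → 15.1.2.1. Scheduled 23%. Isolde agreement on 15.1.2: RVC ≥ 35% → 25% available; preference 25% not lower than 23% → no reduction. → 23%.
Line D: bamboo → 15.3; fibreboard → 15.3.1; treated → 15.3.1.2. Scheduled 23%. Valdor agreement on 15.4.2.1: 15.3.1.2 not covered. → 23%.
Sum: 35% + 8% + 23% + 23% = 89%.

89%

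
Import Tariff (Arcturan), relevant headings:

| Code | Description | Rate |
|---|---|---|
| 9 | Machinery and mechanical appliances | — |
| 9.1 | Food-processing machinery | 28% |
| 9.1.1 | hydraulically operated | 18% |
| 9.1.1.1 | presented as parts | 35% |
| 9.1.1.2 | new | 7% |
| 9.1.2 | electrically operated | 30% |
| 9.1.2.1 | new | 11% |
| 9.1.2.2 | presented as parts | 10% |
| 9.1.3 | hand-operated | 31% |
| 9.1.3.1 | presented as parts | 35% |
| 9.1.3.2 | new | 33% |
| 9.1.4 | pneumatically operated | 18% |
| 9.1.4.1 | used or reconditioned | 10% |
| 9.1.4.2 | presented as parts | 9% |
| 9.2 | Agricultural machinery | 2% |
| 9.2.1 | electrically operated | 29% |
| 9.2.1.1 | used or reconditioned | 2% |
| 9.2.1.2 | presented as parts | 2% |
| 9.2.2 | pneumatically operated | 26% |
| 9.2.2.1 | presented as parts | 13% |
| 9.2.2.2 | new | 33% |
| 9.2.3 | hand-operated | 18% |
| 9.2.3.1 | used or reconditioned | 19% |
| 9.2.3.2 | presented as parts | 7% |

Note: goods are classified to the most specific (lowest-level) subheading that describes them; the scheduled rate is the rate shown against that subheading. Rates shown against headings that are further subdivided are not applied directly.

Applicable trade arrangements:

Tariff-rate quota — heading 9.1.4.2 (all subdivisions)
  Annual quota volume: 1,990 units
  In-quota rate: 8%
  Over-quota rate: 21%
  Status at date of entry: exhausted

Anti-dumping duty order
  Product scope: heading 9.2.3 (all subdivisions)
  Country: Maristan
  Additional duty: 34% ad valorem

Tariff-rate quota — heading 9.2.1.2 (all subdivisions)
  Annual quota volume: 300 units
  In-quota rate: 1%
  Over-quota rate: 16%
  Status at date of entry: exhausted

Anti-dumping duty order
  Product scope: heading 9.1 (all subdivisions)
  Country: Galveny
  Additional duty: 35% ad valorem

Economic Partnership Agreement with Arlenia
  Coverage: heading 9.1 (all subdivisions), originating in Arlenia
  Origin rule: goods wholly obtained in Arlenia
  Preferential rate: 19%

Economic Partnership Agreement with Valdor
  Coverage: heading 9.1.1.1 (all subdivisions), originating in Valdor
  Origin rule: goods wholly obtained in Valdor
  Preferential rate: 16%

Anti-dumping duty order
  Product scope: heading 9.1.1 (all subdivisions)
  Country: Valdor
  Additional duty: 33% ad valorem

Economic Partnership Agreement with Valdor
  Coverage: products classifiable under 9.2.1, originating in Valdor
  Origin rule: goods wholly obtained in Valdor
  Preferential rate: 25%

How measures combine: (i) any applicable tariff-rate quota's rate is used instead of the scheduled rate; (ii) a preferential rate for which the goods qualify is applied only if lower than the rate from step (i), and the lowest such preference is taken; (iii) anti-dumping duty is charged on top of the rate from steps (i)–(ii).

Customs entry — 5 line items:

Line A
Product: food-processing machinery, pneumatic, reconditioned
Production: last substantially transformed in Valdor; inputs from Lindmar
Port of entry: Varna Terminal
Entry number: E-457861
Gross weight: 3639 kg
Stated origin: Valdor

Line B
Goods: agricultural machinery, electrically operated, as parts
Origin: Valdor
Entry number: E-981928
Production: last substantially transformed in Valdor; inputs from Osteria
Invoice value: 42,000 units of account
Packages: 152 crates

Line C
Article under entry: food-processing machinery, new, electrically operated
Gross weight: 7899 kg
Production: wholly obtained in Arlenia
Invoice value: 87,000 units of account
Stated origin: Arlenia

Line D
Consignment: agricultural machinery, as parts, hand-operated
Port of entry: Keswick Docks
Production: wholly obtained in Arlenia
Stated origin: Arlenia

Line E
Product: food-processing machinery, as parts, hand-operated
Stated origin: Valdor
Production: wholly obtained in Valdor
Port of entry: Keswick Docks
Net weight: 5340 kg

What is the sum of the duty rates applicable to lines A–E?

79%

Line A: food-processing → 9.1; pneumatic → 9.1.4; reconditioned → 9.1.4.1. Scheduled 10%. Valdor agreement on 9.1.1.1: 9.1.4.1 not covered; Valdor agreement on 9.2.1: 9.1.4.1 not covered. → 10%.
Line B: agricultural → 9.2; electrically operated → 9.2.1; as parts → 9.2.1.2. Scheduled 2%. quota on 9.2.1.2 exhausted → over-quota 16%; Valdor agreement on 9.1.1.1: 9.2.1.2 not covered; Valdor agreement on 9.2.1: not wholly obtained. → 16%.
Line C: food-processing → 9.1; electrically operated → 9.1.2; new → 9.1.2.1. Scheduled 11%. Arlenia agreement on 9.1: wholly obtained → 19% available; preference 19% not lower than 11% → no reduction. → 11%.
Line D: agricultural → 9.2; hand-operated → 9.2.3; as parts → 9.2.3.2. Scheduled 7%. Arlenia agreement on 9.1: 9.2.3.2 not covered. → 7%.
Line E: food-processing → 9.1; hand-operated → 9.1.3; as parts → 9.1.3.1. Scheduled 35%. Valdor agreement on 9.1.1.1: 9.1.3.1 not covered; Valdor agreement on 9.2.1: 9.1.3.1 not covered. → 35%.
Sum: 10% + 16% + 11% + 7% + 35% = 79%.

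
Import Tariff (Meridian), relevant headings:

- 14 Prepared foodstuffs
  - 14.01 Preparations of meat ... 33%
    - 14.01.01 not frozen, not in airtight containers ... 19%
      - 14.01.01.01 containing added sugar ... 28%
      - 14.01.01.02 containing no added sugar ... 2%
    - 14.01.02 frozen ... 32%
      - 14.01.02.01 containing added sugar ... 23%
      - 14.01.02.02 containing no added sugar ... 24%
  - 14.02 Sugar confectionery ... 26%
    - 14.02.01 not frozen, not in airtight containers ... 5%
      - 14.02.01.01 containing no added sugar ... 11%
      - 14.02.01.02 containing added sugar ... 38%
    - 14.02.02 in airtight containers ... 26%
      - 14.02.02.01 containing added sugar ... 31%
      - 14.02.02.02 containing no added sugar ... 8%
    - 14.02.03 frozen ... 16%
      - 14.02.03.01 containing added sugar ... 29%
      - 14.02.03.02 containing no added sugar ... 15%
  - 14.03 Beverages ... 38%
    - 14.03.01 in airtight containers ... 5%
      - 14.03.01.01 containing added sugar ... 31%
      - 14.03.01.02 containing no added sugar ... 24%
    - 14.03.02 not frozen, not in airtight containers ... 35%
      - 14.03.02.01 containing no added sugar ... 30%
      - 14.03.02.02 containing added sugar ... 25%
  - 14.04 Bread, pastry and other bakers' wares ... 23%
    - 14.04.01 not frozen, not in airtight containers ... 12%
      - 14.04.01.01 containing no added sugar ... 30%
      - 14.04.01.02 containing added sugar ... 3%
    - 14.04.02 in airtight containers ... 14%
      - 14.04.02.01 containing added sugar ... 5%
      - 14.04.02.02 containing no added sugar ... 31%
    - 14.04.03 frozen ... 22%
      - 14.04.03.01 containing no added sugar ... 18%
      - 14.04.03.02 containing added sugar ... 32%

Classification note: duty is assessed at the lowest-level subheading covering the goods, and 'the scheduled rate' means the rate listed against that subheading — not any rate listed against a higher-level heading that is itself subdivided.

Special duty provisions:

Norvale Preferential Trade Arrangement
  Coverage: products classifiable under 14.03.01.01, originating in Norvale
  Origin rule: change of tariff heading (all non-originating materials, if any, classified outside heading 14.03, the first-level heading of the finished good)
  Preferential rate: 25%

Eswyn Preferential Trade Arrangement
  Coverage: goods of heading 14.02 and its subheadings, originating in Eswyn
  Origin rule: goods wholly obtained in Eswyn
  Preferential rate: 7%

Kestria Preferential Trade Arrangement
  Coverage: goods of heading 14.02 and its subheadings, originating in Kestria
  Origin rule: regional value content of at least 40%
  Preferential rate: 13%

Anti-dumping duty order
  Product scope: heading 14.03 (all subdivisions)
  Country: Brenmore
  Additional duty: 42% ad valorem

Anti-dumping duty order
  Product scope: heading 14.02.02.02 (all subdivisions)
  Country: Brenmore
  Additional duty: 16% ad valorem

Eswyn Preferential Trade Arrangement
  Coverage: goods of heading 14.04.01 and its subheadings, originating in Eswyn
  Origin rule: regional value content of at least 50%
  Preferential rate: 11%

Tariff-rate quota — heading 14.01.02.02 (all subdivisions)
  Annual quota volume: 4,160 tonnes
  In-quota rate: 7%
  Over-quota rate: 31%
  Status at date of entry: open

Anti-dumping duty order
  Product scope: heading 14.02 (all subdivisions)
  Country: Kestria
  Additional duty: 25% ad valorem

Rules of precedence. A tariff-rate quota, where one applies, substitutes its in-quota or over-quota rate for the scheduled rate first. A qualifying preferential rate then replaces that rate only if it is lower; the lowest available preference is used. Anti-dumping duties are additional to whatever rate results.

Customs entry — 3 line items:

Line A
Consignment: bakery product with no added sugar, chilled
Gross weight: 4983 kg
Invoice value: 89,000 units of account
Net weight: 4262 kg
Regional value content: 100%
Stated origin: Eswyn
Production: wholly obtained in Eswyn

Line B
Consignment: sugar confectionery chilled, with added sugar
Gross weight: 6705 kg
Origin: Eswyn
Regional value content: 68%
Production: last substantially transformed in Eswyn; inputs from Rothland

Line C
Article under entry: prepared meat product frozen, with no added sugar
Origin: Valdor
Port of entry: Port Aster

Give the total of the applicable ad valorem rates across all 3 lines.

56%

Line A: bakery product → 14.04; chilled → 14.04.01; with no added sugar → 14.04.01.01. Scheduled 30%. Eswyn agreement on 14.02: 14.04.01.01 not covered; Eswyn agreement on 14.04.01: RVC ≥ 50% → 11% available; preferential 11%. → 11%.
Line B: sugar confectionery → 14.02; chilled → 14.02.01; with added sugar → 14.02.01.02. Scheduled 38%. Eswyn agreement on 14.02: not wholly obtained; Eswyn agreement on 14.04.01: 14.02.01.02 not covered. → 38%.
Line C: prepared meat product → 14.01; frozen → 14.01.02; with no added sugar → 14.01.02.02. Scheduled 24%. quota on 14.01.02.02 open → in-quota 7%. → 7%.
Sum: 11% + 38% + 7% = 56%.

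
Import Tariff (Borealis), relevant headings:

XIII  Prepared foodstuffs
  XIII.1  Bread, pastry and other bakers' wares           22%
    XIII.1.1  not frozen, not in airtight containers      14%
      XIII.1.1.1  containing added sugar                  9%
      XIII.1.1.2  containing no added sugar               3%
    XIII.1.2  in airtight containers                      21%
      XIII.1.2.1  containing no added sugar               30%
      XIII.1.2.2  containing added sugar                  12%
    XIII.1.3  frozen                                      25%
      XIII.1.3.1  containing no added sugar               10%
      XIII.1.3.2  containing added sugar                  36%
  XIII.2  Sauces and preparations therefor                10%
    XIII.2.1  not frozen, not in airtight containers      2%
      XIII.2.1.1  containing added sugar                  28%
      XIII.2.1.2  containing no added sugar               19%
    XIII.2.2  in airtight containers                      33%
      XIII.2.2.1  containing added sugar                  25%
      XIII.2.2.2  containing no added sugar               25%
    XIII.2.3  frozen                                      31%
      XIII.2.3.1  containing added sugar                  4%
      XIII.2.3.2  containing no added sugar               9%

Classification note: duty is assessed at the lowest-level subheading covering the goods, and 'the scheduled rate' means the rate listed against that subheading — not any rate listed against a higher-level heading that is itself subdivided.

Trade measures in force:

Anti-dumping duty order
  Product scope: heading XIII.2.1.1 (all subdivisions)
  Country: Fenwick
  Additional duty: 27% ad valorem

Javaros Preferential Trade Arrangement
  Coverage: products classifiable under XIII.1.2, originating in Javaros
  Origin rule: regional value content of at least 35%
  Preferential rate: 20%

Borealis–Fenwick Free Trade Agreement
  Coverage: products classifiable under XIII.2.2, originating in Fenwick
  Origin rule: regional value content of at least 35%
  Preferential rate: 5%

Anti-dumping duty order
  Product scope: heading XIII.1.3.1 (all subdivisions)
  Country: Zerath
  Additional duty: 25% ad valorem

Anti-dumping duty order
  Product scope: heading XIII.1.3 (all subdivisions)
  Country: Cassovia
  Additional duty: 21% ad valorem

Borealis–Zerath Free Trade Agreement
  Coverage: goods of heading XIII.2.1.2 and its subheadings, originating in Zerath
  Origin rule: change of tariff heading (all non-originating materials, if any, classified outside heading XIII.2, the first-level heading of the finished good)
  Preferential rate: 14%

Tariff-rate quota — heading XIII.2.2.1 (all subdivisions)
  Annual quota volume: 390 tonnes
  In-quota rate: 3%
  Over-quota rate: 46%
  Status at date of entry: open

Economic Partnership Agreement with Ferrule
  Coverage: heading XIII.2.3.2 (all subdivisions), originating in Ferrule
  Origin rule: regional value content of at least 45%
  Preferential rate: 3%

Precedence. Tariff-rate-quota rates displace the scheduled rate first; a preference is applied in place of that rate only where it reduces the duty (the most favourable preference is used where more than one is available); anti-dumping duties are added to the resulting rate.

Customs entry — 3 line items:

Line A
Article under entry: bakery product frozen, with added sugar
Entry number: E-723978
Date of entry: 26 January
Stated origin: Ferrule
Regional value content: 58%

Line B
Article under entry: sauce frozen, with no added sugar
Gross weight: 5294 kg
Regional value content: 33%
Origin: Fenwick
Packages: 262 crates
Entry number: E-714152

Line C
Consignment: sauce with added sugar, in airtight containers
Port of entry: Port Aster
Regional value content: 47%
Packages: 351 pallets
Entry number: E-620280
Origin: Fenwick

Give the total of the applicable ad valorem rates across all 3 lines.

48%

Line A: bakery product → XIII.1; frozen → XIII.1.3; with added sugar → XIII.1.3.2. Scheduled 36%. Ferrule agreement on XIII.2.3.2: XIII.1.3.2 not covered. → 36%.
Line B: sauce → XIII.2; frozen → XIII.2.3; with no added sugar → XIII.2.3.2. Scheduled 9%. Fenwick agreement on XIII.2.2: XIII.2.3.2 not covered. → 9%.
Line C: sauce → XIII.2; in airtight containers → XIII.2.2; with added sugar → XIII.2.2.1. Scheduled 25%. quota on XIII.2.2.1 open → in-quota 3%; Fenwick agreement on XIII.2.2: RVC ≥ 35% → 5% available; preference 5% not lower than 3% → no reduction. → 3%.
Sum: 36% + 9% + 3% = 48%.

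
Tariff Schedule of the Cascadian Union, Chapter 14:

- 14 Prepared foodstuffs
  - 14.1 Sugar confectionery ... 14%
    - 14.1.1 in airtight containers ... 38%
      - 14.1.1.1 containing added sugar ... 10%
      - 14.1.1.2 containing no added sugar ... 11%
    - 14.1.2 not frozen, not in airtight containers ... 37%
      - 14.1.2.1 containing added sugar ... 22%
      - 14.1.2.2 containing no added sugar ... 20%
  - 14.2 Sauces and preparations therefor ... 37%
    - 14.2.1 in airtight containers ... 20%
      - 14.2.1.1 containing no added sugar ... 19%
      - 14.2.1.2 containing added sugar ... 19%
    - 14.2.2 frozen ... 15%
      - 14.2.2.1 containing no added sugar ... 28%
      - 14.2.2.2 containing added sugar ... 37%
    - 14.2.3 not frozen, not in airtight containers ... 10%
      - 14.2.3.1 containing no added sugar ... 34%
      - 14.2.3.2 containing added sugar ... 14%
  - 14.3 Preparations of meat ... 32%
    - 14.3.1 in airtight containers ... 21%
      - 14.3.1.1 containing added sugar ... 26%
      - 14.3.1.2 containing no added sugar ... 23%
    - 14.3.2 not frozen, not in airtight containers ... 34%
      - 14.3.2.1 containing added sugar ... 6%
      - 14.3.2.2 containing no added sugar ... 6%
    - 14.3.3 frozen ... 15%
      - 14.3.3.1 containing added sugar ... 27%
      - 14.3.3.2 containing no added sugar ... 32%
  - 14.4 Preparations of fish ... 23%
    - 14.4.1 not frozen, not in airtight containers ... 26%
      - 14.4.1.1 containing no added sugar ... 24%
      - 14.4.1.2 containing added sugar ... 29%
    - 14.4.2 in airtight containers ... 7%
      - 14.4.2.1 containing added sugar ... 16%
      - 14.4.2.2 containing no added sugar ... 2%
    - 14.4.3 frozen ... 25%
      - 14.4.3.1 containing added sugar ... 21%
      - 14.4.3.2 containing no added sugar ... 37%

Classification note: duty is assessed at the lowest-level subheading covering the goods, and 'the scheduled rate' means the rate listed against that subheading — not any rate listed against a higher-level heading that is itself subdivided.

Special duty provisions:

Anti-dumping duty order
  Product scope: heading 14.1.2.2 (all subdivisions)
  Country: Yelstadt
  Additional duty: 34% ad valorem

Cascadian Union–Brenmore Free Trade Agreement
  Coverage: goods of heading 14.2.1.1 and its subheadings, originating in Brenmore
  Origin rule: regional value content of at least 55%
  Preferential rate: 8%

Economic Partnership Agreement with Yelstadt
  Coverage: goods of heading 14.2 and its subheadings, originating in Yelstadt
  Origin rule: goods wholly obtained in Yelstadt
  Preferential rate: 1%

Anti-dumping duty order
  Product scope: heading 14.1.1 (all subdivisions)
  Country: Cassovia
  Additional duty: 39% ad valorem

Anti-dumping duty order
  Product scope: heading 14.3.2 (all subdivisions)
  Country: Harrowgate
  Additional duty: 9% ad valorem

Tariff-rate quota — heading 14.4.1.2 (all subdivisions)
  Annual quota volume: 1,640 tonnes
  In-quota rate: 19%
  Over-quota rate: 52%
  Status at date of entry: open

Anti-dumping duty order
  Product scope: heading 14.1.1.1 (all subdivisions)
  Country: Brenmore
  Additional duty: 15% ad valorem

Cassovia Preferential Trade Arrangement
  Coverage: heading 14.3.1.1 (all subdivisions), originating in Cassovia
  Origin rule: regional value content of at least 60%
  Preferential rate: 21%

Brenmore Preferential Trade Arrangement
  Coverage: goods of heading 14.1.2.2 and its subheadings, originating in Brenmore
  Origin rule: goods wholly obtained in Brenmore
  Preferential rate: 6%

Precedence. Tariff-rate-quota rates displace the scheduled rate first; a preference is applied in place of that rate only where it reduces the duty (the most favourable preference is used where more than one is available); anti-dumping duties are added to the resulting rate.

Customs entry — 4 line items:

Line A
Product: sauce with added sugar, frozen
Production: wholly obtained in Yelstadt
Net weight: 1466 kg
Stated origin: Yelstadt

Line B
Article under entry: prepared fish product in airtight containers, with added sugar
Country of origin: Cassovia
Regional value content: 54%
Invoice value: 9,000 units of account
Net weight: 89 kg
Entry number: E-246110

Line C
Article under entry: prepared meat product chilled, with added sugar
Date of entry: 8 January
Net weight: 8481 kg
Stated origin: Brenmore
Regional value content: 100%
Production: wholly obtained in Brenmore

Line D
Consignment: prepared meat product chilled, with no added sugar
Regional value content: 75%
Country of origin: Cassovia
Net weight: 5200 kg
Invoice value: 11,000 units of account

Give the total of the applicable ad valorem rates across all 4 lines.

Line A: sauce → 14.2; frozen → 14.2.2; with added sugar → 14.2.2.2. Scheduled 37%. Yelstadt agreement on 14.2: wholly obtained → 1% available; preferential 1%. → 1%.
Line B: prepared fish product → 14.4; in airtight containers → 14.4.2; with added sugar → 14.4.2.1. Scheduled 16%. Cassovia agreement on 14.3.1.1: 14.4.2.1 not covered. → 16%.
Line C: prepared meat product → 14.3; chilled → 14.3.2; with added sugar → 14.3.2.1. Scheduled 6%. Brenmore agreement on 14.2.1.1: 14.3.2.1 not covered; Brenmore agreement on 14.1.2.2: 14.3.2.1 not covered. → 6%.
Line D: prepared meat product → 14.3; chilled → 14.3.2; with no added sugar → 14.3.2.2. Scheduled 6%. Cassovia agreement on 14.3.1.1: 14.3.2.2 not covered. → 6%.
Sum: 1% + 16% + 6% + 6% = 29%.

29%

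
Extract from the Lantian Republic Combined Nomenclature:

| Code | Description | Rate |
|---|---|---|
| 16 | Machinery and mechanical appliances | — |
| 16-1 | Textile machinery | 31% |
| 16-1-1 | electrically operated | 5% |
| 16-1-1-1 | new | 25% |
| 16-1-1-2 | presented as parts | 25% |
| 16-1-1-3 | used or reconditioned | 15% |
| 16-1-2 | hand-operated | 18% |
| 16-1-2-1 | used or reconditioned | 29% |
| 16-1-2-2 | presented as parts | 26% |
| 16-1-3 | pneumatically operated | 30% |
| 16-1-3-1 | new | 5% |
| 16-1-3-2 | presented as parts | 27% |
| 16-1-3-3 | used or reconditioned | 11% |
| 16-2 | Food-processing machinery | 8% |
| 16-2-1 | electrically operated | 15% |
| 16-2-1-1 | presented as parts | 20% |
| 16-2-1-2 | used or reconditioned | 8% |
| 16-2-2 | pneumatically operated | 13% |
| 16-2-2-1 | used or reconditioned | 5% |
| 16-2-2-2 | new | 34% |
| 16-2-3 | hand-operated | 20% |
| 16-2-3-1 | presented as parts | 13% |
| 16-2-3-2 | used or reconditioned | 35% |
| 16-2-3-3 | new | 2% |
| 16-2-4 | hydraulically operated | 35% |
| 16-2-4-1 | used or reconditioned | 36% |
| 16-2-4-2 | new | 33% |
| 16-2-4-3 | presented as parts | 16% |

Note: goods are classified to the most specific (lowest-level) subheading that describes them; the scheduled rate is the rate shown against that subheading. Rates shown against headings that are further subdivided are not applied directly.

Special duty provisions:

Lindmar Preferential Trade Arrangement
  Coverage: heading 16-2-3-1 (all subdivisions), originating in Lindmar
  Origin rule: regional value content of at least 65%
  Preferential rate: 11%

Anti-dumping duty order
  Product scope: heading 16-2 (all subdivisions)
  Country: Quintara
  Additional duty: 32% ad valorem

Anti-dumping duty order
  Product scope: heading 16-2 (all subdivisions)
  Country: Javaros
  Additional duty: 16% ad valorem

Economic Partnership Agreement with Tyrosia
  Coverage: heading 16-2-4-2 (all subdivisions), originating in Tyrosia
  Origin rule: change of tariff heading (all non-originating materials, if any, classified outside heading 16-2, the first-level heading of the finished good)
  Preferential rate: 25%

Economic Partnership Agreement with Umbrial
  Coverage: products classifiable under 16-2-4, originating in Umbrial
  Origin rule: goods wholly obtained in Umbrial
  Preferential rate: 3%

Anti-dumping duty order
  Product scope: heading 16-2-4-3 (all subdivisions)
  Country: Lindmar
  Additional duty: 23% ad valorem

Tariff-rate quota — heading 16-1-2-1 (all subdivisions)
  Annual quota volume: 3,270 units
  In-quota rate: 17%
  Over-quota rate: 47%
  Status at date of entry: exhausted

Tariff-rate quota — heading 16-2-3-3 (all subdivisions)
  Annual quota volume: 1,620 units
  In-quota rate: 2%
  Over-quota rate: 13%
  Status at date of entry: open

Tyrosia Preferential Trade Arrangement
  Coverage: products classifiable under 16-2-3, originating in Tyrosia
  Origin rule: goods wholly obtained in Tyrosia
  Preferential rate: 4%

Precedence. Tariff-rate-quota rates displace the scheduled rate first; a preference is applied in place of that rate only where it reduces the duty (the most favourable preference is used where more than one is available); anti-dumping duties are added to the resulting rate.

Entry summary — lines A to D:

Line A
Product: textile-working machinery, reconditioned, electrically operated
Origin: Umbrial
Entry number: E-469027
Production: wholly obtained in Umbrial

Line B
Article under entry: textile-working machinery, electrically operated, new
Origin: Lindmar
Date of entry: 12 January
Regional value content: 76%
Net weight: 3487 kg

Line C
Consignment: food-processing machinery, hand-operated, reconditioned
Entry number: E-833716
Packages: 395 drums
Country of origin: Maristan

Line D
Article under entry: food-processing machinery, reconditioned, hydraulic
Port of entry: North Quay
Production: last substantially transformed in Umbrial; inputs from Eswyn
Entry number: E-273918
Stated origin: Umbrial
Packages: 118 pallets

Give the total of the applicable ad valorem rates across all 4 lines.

111%

Line A: textile-working → 16-1; electrically operated → 16-1-1; reconditioned → 16-1-1-3. Scheduled 15%. Umbrial agreement on 16-2-4: 16-1-1-3 not covered. → 15%.
Line B: textile-working → 16-1; electrically operated → 16-1-1; new → 16-1-1-1. Scheduled 25%. Lindmar agreement on 16-2-3-1: 16-1-1-1 not covered. → 25%.
Line C: food-processing → 16-2; hand-operated → 16-2-3; reconditioned → 16-2-3-2. Scheduled 35%. No special measure applies. → 35%.
Line D: food-processing → 16-2; hydraulic → 16-2-4; reconditioned → 16-2-4-1. Scheduled 36%. Umbrial agreement on 16-2-4: not wholly obtained. → 36%.
Sum: 15% + 25% + 35% + 36% = 111%.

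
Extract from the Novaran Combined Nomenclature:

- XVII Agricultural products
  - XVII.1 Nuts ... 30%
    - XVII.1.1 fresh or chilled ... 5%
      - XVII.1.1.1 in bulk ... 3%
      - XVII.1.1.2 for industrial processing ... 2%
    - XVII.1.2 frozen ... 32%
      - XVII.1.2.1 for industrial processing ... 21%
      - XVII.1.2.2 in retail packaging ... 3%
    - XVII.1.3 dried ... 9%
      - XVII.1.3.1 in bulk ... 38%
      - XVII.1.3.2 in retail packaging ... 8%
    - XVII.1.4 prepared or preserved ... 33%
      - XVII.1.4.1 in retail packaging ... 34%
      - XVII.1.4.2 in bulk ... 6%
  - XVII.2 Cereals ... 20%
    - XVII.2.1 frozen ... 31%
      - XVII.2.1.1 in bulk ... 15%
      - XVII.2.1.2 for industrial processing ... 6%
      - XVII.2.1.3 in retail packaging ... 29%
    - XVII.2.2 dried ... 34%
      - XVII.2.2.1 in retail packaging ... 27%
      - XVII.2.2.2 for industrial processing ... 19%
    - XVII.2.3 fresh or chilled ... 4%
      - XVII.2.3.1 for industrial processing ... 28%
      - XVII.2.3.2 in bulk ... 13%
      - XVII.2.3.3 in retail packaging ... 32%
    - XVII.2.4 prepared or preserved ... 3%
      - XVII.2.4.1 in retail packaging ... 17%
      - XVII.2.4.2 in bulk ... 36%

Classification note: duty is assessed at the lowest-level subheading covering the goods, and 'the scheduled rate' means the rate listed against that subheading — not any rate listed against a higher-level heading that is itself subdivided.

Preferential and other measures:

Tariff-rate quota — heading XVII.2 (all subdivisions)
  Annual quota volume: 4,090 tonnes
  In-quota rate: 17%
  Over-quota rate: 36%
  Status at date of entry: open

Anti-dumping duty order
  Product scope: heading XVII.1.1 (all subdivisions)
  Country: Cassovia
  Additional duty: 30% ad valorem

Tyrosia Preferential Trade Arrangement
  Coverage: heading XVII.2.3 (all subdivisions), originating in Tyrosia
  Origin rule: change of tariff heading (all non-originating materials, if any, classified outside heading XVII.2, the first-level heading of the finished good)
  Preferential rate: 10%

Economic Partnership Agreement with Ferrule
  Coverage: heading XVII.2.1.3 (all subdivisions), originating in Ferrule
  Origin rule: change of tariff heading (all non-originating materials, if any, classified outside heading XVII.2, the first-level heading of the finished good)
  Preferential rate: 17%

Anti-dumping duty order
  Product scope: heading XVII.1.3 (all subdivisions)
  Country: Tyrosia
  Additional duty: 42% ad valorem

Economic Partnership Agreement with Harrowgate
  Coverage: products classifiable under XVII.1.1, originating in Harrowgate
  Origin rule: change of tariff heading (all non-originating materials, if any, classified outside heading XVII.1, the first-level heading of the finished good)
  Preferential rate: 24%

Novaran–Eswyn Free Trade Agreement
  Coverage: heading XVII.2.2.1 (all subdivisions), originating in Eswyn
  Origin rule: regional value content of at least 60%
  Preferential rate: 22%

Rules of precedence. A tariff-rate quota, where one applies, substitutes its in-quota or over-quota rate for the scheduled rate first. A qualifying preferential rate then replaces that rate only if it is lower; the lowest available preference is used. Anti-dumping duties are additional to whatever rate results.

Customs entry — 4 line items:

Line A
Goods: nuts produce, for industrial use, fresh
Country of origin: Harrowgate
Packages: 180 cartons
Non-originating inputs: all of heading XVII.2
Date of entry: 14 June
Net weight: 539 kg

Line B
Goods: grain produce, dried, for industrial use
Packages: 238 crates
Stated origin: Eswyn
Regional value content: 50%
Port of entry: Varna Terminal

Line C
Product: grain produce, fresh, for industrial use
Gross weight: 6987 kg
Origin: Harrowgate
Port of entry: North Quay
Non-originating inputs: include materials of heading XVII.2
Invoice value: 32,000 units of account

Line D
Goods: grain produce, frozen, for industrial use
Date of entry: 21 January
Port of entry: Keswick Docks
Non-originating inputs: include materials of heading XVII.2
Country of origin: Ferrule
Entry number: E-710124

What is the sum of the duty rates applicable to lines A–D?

Line A: nuts → XVII.1; fresh → XVII.1.1; for industrial use → XVII.1.1.2. Scheduled 2%. Harrowgate agreement on XVII.1.1: CTH met → 24% available; preference 24% not lower than 2% → no reduction. → 2%.
Line B: grain → XVII.2; dried → XVII.2.2; for industrial use → XVII.2.2.2. Scheduled 19%. quota on XVII.2 open → in-quota 17%; Eswyn agreement on XVII.2.2.1: XVII.2.2.2 not covered. → 17%.
Line C: grain → XVII.2; fresh → XVII.2.3; for industrial use → XVII.2.3.1. Scheduled 28%. quota on XVII.2 open → in-quota 17%; Harrowgate agreement on XVII.1.1: XVII.2.3.1 not covered. → 17%.
Line D: grain → XVII.2; frozen → XVII.2.1; for industrial use → XVII.2.1.2. Scheduled 6%. quota on XVII.2 open → in-quota 17%; Ferrule agreement on XVII.2.1.3: XVII.2.1.2 not covered. → 17%.
Sum: 2% + 17% + 17% + 17% = 53%.

53%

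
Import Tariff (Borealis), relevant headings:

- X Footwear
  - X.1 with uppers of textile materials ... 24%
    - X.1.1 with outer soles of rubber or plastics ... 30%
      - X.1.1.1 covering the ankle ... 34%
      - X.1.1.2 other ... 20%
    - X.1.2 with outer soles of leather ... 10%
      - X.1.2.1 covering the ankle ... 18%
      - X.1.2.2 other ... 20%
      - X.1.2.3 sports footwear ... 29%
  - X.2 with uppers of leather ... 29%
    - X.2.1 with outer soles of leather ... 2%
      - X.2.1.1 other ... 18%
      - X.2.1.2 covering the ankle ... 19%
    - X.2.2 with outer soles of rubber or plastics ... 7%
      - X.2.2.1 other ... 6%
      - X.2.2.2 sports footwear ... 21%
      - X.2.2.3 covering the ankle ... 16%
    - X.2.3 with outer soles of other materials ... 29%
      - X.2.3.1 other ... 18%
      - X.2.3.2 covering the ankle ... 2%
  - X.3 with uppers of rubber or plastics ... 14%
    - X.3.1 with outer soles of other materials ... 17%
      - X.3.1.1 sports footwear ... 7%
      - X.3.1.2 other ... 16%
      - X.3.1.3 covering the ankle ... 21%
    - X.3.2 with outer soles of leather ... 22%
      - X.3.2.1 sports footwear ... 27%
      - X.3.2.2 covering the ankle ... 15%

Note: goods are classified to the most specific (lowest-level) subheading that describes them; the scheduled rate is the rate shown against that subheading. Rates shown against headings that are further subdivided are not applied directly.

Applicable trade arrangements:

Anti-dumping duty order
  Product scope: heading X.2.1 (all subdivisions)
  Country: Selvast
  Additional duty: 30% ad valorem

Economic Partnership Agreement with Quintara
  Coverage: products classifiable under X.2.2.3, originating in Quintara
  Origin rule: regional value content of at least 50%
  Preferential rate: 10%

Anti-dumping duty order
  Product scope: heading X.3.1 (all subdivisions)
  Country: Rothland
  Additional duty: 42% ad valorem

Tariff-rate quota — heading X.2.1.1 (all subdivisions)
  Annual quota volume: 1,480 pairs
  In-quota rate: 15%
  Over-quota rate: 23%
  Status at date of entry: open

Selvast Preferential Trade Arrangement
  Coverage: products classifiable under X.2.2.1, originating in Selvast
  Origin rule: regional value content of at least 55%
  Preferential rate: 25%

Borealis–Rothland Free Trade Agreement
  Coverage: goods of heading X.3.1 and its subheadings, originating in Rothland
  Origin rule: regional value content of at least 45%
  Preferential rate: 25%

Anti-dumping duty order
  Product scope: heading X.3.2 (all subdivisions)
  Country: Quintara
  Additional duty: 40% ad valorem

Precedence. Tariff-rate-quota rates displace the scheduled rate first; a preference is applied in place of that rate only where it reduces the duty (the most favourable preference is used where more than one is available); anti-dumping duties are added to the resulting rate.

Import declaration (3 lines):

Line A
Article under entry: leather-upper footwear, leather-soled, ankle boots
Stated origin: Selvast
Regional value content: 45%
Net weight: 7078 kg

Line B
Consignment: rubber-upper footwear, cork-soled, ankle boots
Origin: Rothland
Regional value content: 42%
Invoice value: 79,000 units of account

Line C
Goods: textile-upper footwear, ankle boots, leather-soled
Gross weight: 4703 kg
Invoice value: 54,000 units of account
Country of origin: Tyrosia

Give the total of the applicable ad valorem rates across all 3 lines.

Line A: leather-upper → X.2; leather-soled → X.2.1; ankle boots → X.2.1.2. Scheduled 19%. Selvast agreement on X.2.2.1: X.2.1.2 not covered; anti-dumping (Selvast, X.2.1): +30%; total 19% + 30% = 49%. → 49%.
Line B: rubber-upper → X.3; cork-soled → X.3.1; ankle boots → X.3.1.3. Scheduled 21%. Rothland agreement on X.3.1: RVC < 45%; anti-dumping (Rothland, X.3.1): +42%; total 21% + 42% = 63%. → 63%.
Line C: textile-upper → X.1; leather-soled → X.1.2; ankle boots → X.1.2.1. Scheduled 18%. No special measure applies. → 18%.
Sum: 49% + 63% + 18% = 130%.

130%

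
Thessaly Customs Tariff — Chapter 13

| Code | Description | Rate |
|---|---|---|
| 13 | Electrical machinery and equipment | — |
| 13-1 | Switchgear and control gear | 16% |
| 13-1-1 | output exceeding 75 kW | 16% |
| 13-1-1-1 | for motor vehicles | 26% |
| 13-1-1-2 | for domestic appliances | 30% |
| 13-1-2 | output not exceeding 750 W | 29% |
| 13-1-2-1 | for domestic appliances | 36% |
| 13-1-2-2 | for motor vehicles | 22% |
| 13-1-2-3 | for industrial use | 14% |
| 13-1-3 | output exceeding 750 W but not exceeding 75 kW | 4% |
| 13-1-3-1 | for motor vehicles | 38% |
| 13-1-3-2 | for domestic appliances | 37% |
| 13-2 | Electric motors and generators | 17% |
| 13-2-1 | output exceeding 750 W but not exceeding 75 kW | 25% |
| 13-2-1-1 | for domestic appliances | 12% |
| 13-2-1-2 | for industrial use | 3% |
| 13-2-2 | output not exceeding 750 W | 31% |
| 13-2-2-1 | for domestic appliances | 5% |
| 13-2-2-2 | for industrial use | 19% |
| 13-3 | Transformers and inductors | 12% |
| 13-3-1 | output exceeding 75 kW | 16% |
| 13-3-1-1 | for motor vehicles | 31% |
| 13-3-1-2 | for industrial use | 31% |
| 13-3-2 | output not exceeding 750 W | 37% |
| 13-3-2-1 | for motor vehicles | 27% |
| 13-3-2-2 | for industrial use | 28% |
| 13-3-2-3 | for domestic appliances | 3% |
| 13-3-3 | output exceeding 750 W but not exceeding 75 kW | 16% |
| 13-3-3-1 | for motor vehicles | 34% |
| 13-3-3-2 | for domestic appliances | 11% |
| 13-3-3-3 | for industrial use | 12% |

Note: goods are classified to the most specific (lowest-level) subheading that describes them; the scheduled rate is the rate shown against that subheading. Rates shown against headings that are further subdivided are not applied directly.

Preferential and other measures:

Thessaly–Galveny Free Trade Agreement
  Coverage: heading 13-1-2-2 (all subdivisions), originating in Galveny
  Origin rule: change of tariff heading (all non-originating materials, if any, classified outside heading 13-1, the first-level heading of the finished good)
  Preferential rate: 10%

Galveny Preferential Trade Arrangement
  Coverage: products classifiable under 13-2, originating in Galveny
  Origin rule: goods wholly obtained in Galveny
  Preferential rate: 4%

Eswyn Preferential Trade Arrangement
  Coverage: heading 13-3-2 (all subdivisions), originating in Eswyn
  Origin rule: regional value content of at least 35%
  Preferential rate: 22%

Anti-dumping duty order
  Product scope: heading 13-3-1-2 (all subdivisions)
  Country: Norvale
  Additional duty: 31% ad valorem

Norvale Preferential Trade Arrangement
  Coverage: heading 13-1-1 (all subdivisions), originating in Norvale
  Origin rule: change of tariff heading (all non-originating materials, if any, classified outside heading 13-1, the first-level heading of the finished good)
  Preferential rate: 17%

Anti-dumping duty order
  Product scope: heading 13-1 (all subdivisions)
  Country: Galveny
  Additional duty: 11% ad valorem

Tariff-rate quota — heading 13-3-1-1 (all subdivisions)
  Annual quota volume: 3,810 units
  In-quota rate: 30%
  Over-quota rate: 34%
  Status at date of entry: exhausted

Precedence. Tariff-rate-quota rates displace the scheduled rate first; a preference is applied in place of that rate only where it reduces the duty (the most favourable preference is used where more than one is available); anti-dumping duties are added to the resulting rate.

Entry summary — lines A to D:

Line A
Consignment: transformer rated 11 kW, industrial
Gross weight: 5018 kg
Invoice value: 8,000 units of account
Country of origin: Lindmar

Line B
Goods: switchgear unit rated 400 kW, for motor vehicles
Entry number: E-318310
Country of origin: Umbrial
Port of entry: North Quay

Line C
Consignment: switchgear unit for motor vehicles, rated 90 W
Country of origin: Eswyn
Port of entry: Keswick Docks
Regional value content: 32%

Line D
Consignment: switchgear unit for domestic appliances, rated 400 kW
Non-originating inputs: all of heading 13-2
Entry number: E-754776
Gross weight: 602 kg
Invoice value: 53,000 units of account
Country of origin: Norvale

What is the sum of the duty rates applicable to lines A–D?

Line A: transformer → 13-3; rated 11 kW → 13-3-3; industrial → 13-3-3-3. Scheduled 12%. No special measure applies. → 12%.
Line B: switchgear unit → 13-1; rated 400 kW → 13-1-1; for motor vehicles → 13-1-1-1. Scheduled 26%. No special measure applies. → 26%.
Line C: switchgear unit → 13-1; rated 90 W → 13-1-2; for motor vehicles → 13-1-2-2. Scheduled 22%. Eswyn agreement on 13-3-2: 13-1-2-2 not covered. → 22%.
Line D: switchgear unit → 13-1; rated 400 kW → 13-1-1; for domestic appliances → 13-1-1-2. Scheduled 30%. Norvale agreement on 13-1-1: CTH met → 17% available; preferential 17%. → 17%.
Sum: 12% + 26% + 22% + 17% = 77%.

77%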